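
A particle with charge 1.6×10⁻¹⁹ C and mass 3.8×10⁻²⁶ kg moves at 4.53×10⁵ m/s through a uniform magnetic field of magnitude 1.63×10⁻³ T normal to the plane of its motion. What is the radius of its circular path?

The magnetic force provides the centripetal force: |q|vB = mv²/r.
r = mv/(|q|B) = (3.8×10⁻²⁶)(4.53×10⁵)/((1.6×10⁻¹⁹)(1.63×10⁻³)) ≈ 66.0 m.

r ≈ 66.0 m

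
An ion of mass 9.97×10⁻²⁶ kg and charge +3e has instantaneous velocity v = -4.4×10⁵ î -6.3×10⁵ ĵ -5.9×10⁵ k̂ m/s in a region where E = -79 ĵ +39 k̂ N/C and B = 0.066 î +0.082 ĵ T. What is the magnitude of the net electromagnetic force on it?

|F| ≈ 3.00×10⁻¹⁴ N

v×B = (4.84×10⁴, -3.89×10⁴, 5500) N/C.
E + v×B = (4.84×10⁴, -3.90×10⁴, 5540) N/C.
F = q(E + v×B) = (4.806×10⁻¹⁹ C)·(4.84×10⁴, -3.90×10⁴, 5540) = (2.33×10⁻¹⁴, -1.88×10⁻¹⁴, 2.66×10⁻¹⁵) N.
|F| = 3.00×10⁻¹⁴ N.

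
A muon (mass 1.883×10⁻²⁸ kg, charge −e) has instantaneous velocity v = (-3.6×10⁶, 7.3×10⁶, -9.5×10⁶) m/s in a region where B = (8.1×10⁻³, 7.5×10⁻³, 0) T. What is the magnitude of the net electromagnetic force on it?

|F| ≈ 2.17×10⁻¹⁴ N

v×B = (7.12×10⁴, -7.70×10⁴, -8.61×10⁴) N/C.
F = q v×B = (−1.602×10⁻¹⁹ C)·(7.12×10⁴, -7.70×10⁴, -8.61×10⁴) = (-1.14×10⁻¹⁴, 1.23×10⁻¹⁴, 1.38×10⁻¹⁴) N.
|F| = 2.17×10⁻¹⁴ N.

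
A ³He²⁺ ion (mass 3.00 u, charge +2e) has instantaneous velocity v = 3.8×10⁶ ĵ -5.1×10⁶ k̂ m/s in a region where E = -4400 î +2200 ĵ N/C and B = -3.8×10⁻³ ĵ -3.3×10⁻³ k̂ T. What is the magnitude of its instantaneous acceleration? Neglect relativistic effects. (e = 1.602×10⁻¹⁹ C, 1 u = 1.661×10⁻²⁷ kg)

v×B = (-3.19×10⁴, 0, 0) N/C.
E + v×B = (-3.63×10⁴, 2200, 0) N/C.
F = q(E + v×B) = (3.204×10⁻¹⁹ C)·(-3.63×10⁴, 2200, 0) = (-1.16×10⁻¹⁴, 7.05×10⁻¹⁶, 0) N.
|a| = |F|/m = 1.166×10⁻¹⁴/4.983×10⁻²⁷ ≈ 2.34×10¹² m/s².

|a| ≈ 2.34×10¹² m/s²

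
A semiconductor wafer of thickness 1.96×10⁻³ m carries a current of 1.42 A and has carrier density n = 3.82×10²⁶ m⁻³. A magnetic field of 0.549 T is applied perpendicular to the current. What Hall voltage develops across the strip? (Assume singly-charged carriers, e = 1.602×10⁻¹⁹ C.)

V_H = IB/(n e t).
V_H = (1.42)(0.549)/((3.82×10²⁶)(1.602×10⁻¹⁹)(1.96×10⁻³)) ≈ 6.50×10⁻⁶ V.

V_H ≈ 6.50×10⁻⁶ V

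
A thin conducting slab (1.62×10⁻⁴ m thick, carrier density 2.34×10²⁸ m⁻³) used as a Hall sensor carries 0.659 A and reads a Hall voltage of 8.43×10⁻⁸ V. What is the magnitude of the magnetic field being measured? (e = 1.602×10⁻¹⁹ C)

From V_H = IB/(n e t), B = V_H n e t / I.
B = (8.43×10⁻⁸)(2.34×10²⁸)(1.602×10⁻¹⁹)(1.62×10⁻⁴)/0.659 ≈ 0.0777 T.

B ≈ 0.0777 T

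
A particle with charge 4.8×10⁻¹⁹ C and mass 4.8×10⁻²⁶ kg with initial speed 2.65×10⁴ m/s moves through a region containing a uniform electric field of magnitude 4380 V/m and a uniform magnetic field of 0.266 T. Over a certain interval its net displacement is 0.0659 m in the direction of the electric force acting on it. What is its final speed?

B does no work; ΔKE = |q|E d.
½mv_f² = ½mv₀² + |q|Ed = ½(4.8×10⁻²⁶)(2.65×10⁴)² + (4.8×10⁻¹⁹)(4380)(0.0659) ≈ 1.685×10⁻¹⁷ J + 1.385×10⁻¹⁶ J ≈ 1.554×10⁻¹⁶ J.
v_f = √(2·1.554×10⁻¹⁶/4.8×10⁻²⁶) ≈ 8.05×10⁴ m/s.

v_f ≈ 8.05×10⁴ m/s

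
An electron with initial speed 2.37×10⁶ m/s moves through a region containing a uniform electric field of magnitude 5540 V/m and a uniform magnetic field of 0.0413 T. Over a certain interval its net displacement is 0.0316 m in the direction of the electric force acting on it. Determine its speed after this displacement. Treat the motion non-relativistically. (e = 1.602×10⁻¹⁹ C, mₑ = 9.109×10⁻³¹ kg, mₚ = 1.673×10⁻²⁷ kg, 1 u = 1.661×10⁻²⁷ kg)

v_f ≈ 8.20×10⁶ m/s

B does no work; ΔKE = |q|E d.
½mv_f² = ½mv₀² + |q|Ed = ½(9.109×10⁻³¹)(2.37×10⁶)² + (1.602×10⁻¹⁹)(5540)(0.0316) ≈ 2.558×10⁻¹⁸ J + 2.805×10⁻¹⁷ J ≈ 3.060×10⁻¹⁷ J.
v_f = √(2·3.060×10⁻¹⁷/9.109×10⁻³¹) ≈ 8.20×10⁶ m/s.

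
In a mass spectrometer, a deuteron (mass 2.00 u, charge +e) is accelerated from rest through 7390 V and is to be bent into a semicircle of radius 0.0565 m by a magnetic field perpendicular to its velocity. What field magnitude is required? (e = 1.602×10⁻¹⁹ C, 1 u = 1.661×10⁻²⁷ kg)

v = √(2|q|V/m) = √(2·1.602×10⁻¹⁹·7390/3.322×10⁻²⁷) ≈ 8.442×10⁵ m/s.
B = mv/(|q|r) = (3.322×10⁻²⁷)(8.442×10⁵)/((1.602×10⁻¹⁹)(0.0565)) ≈ 0.310 T.

B ≈ 0.310 T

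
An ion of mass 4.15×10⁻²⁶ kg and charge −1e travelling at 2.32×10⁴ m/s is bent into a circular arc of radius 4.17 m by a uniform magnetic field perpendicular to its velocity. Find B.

From |q|vB = mv²/r, B = mv/(|q|r).
B = (4.15×10⁻²⁶)(2.32×10⁴)/((1.602×10⁻¹⁹)(4.17)) ≈ 1.44×10⁻³ T.

B ≈ 1.44×10⁻³ T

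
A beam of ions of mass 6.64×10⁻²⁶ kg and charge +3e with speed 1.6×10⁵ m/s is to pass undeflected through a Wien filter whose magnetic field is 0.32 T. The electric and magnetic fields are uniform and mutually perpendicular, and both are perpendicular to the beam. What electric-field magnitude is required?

For straight-line motion qE = qvB, so E = vB.
E = 1.6×10⁵ × 0.32 = 5.1×10⁴ V/m.

E = 5.1×10⁴ V/m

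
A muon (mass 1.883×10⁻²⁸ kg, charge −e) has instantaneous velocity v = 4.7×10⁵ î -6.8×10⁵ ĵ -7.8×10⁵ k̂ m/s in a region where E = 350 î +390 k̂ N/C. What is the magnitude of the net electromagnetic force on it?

Only an electric field acts, so F = qE = (−1.602×10⁻¹⁹ C)·(350, 0, 390) = (-5.61×10⁻¹⁷, 0, -6.25×10⁻¹⁷) N.
|F| = 8.39×10⁻¹⁷ N.

|F| ≈ 8.39×10⁻¹⁷ N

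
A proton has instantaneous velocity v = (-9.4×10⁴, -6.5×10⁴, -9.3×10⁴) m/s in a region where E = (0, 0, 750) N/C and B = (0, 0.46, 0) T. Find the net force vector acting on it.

v×B = (4.28×10⁴, 0, -4.32×10⁴) N/C.
E + v×B = (4.28×10⁴, 0, -4.25×10⁴) N/C.
F = q(E + v×B) = (1.602×10⁻¹⁹ C)·(4.28×10⁴, 0, -4.25×10⁴) = (6.85×10⁻¹⁵, 0, -6.81×10⁻¹⁵) N.

F ≈ (6.85×10⁻¹⁵, 0, -6.81×10⁻¹⁵) N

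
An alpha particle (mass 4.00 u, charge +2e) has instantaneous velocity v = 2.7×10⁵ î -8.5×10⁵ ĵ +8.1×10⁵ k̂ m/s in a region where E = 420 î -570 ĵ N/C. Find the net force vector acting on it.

Only an electric field acts, so F = qE = (3.204×10⁻¹⁹ C)·(420, -570, 0) = (1.35×10⁻¹⁶, -1.83×10⁻¹⁶, 0) N.

F ≈ (1.35×10⁻¹⁶, -1.83×10⁻¹⁶, 0) N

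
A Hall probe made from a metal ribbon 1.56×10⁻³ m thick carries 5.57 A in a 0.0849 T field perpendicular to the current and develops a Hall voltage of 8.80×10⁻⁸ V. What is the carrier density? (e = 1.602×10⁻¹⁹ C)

n ≈ 2.15×10²⁸ m⁻³

From V_H = IB/(n e t), n = IB/(V_H e t).
n = (5.57)(0.0849)/((8.80×10⁻⁸)(1.602×10⁻¹⁹)(1.56×10⁻³)) ≈ 2.15×10²⁸ m⁻³.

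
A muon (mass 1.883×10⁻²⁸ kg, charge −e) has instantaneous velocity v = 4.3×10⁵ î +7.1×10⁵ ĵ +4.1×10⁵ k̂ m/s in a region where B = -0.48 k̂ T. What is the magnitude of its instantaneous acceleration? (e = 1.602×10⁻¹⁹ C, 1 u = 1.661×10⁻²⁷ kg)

|a| ≈ 3.39×10¹⁴ m/s²

v×B = (-3.41×10⁵, 2.06×10⁵, 0) N/C.
F = q v×B = (−1.602×10⁻¹⁹ C)·(-3.41×10⁵, 2.06×10⁵, 0) = (5.46×10⁻¹⁴, -3.31×10⁻¹⁴, 0) N.
|a| = |F|/m = 6.383×10⁻¹⁴/1.883×10⁻²⁸ ≈ 3.39×10¹⁴ m/s².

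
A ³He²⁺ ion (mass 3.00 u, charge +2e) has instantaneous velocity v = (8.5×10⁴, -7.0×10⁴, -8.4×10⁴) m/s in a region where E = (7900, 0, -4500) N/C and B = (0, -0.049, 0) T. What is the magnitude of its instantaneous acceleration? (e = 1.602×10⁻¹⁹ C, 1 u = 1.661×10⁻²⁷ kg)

v×B = (-4120, 0, -4160) N/C.
E + v×B = (3780, 0, -8660) N/C.
F = q(E + v×B) = (3.204×10⁻¹⁹ C)·(3780, 0, -8660) = (1.21×10⁻¹⁵, 0, -2.78×10⁻¹⁵) N.
|a| = |F|/m = 3.029×10⁻¹⁵/4.983×10⁻²⁷ ≈ 6.08×10¹¹ m/s².

|a| ≈ 6.08×10¹¹ m/s²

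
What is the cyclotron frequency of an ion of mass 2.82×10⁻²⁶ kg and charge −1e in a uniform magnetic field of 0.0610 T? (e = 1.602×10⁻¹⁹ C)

f = |q|B/(2πm).
f = (1.602×10⁻¹⁹)(0.0610)/(2π·2.82×10⁻²⁶) ≈ 5.52×10⁴ Hz.

f ≈ 5.52×10⁴ Hz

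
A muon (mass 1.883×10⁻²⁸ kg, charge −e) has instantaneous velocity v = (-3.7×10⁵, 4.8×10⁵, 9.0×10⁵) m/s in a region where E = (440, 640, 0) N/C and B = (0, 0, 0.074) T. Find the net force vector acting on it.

v×B = (3.55×10⁴, 2.74×10⁴, 0) N/C.
E + v×B = (3.60×10⁴, 2.80×10⁴, 0) N/C.
F = q(E + v×B) = (−1.602×10⁻¹⁹ C)·(3.60×10⁴, 2.80×10⁴, 0) = (-5.76×10⁻¹⁵, -4.49×10⁻¹⁵, 0) N.

F ≈ (-5.76×10⁻¹⁵, -4.49×10⁻¹⁵, 0) N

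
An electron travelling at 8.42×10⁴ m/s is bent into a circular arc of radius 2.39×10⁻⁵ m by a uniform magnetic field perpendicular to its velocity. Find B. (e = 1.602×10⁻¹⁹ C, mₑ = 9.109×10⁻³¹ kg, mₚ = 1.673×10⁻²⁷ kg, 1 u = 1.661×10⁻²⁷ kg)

B ≈ 0.0200 T

From |q|vB = mv²/r, B = mv/(|q|r).
B = (9.109×10⁻³¹)(8.42×10⁴)/((1.602×10⁻¹⁹)(2.39×10⁻⁵)) ≈ 0.0200 T.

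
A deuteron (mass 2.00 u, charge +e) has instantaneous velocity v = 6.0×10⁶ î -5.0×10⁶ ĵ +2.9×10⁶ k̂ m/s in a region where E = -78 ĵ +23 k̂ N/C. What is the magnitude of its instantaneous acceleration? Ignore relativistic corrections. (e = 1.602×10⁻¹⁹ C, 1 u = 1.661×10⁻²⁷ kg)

|a| ≈ 3.92×10⁹ m/s²

Only an electric field acts, so F = qE = (1.602×10⁻¹⁹ C)·(0, -78.0, 23.0) = (0, -1.25×10⁻¹⁷, 3.68×10⁻¹⁸) N.
|a| = |F|/m = 1.303×10⁻¹⁷/3.322×10⁻²⁷ ≈ 3.92×10⁹ m/s².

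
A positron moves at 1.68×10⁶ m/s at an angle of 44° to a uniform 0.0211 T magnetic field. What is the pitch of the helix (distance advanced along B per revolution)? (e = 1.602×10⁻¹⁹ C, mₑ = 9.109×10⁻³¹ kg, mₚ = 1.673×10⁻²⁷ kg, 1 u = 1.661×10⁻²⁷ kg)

p ≈ 2.05×10⁻³ m

v∥ = v cosθ = 1.68×10⁶·cos44° ≈ 1.208×10⁶ m/s.
T = 2πm/(|q|B) = 2π(9.109×10⁻³¹)/((1.602×10⁻¹⁹)(0.0211)) ≈ 1.693×10⁻⁹ s.
pitch = v∥ T = (1.208×10⁶)(1.693×10⁻⁹) ≈ 2.05×10⁻³ m.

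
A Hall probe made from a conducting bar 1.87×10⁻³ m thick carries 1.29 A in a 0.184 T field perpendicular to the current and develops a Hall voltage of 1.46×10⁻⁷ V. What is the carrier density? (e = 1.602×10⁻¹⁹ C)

From V_H = IB/(n e t), n = IB/(V_H e t).
n = (1.29)(0.184)/((1.46×10⁻⁷)(1.602×10⁻¹⁹)(1.87×10⁻³)) ≈ 5.43×10²⁷ m⁻³.

n ≈ 5.43×10²⁷ m⁻³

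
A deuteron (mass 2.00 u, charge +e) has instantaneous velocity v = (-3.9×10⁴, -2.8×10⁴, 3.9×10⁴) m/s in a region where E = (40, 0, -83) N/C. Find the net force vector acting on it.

Only an electric field acts, so F = qE = (1.602×10⁻¹⁹ C)·(40.0, 0, -83.0) = (6.41×10⁻¹⁸, 0, -1.33×10⁻¹⁷) N.

F ≈ (6.41×10⁻¹⁸, 0, -1.33×10⁻¹⁷) N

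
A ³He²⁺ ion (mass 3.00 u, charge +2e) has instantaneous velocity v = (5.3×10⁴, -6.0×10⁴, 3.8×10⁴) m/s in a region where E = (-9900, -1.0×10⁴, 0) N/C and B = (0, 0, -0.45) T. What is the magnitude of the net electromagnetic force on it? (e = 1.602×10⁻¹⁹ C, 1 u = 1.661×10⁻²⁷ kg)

v×B = (2.70×10⁴, 2.38×10⁴, 0) N/C.
E + v×B = (1.71×10⁴, 1.38×10⁴, 0) N/C.
F = q(E + v×B) = (3.204×10⁻¹⁹ C)·(1.71×10⁴, 1.38×10⁴, 0) = (5.48×10⁻¹⁵, 4.44×10⁻¹⁵, 0) N.
|F| = 7.05×10⁻¹⁵ N.

|F| ≈ 7.05×10⁻¹⁵ N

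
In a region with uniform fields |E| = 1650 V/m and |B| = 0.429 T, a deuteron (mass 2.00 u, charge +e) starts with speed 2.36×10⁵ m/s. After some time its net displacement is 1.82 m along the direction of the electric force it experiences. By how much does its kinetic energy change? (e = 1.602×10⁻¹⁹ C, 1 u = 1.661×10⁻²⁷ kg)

The magnetic force is always ⟂ v and does no work; only the electric force changes KE.
ΔKE = F_E · d = |q|E d = (1.602×10⁻¹⁹)(1650)(1.82) ≈ 4.81×10⁻¹⁶ J.

ΔKE ≈ 4.81×10⁻¹⁶ J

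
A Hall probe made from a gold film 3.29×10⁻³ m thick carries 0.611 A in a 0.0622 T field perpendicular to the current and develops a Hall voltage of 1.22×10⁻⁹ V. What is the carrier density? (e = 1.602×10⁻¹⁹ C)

From V_H = IB/(n e t), n = IB/(V_H e t).
n = (0.611)(0.0622)/((1.22×10⁻⁹)(1.602×10⁻¹⁹)(3.29×10⁻³)) ≈ 5.91×10²⁸ m⁻³.

n ≈ 5.91×10²⁸ m⁻³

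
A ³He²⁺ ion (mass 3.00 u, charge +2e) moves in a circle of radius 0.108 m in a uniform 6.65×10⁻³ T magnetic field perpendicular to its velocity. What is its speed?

From |q|vB = mv²/r, v = |q|Br/m.
v = (3.204×10⁻¹⁹)(6.65×10⁻³)(0.108)/4.983×10⁻²⁷ ≈ 4.62×10⁴ m/s.

v ≈ 4.62×10⁴ m/s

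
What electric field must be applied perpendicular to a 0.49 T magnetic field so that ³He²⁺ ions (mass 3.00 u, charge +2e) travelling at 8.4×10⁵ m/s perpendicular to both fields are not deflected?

E = 4.1×10⁵ V/m

For straight-line motion qE = qvB, so E = vB.
E = 8.4×10⁵ × 0.49 = 4.1×10⁵ V/m.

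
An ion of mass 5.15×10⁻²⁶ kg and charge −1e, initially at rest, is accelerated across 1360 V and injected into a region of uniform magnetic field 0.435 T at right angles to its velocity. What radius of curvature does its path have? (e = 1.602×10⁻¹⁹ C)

Acceleration: |q|V = ½mv² ⇒ v = √(2|q|V/m) = √(2·1.602×10⁻¹⁹·1360/5.15×10⁻²⁶) ≈ 9.198×10⁴ m/s.
In the field: r = mv/(|q|B) = (5.15×10⁻²⁶)(9.198×10⁴)/((1.602×10⁻¹⁹)(0.435)) ≈ 0.0680 m.

r ≈ 0.0680 m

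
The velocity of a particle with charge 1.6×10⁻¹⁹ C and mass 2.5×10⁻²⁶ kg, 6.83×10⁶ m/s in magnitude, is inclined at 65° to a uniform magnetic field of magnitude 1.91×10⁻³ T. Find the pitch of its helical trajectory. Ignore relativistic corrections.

v∥ = v cosθ = 6.83×10⁶·cos65° ≈ 2.886×10⁶ m/s.
T = 2πm/(|q|B) = 2π(2.5×10⁻²⁶)/((1.6×10⁻¹⁹)(1.91×10⁻³)) ≈ 5.140×10⁻⁴ s.
pitch = v∥ T = (2.886×10⁶)(5.140×10⁻⁴) ≈ 1480 m.

p ≈ 1480 m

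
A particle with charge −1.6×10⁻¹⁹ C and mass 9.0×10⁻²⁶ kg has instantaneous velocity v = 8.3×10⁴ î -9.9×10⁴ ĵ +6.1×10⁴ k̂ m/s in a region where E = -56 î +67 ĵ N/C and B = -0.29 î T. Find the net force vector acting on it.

v×B = (0, -1.77×10⁴, -2.87×10⁴) N/C.
E + v×B = (-56.0, -1.76×10⁴, -2.87×10⁴) N/C.
F = q(E + v×B) = (−1.6×10⁻¹⁹ C)·(-56.0, -1.76×10⁴, -2.87×10⁴) = (8.96×10⁻¹⁸, 2.82×10⁻¹⁵, 4.59×10⁻¹⁵) N.

F ≈ (8.96×10⁻¹⁸, 2.82×10⁻¹⁵, 4.59×10⁻¹⁵) N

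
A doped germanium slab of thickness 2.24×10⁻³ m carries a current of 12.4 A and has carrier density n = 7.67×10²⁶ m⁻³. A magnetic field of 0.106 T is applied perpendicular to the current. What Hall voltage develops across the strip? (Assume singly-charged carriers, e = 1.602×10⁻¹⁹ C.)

V_H ≈ 4.78×10⁻⁶ V

V_H = IB/(n e t).
V_H = (12.4)(0.106)/((7.67×10²⁶)(1.602×10⁻¹⁹)(2.24×10⁻³)) ≈ 4.78×10⁻⁶ V.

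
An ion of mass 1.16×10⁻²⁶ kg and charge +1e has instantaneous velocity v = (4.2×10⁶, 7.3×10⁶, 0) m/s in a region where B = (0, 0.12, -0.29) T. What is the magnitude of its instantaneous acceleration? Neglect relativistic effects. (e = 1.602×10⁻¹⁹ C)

v×B = (-2.12×10⁶, 1.22×10⁶, 5.04×10⁵) N/C.
F = q v×B = (1.602×10⁻¹⁹ C)·(-2.12×10⁶, 1.22×10⁶, 5.04×10⁵) = (-3.39×10⁻¹³, 1.95×10⁻¹³, 8.07×10⁻¹⁴) N.
|a| = |F|/m = 3.995×10⁻¹³/1.16×10⁻²⁶ ≈ 3.44×10¹³ m/s².

|a| ≈ 3.44×10¹³ m/s²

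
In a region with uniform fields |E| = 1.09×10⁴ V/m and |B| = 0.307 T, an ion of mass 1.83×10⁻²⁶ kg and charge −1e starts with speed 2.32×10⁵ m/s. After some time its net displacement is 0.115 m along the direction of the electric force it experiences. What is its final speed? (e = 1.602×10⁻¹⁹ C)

B does no work; ΔKE = |q|E d.
½mv_f² = ½mv₀² + |q|Ed = ½(1.83×10⁻²⁶)(2.32×10⁵)² + (1.602×10⁻¹⁹)(1.09×10⁴)(0.115) ≈ 4.925×10⁻¹⁶ J + 2.008×10⁻¹⁶ J ≈ 6.933×10⁻¹⁶ J.
v_f = √(2·6.933×10⁻¹⁶/1.83×10⁻²⁶) ≈ 2.75×10⁵ m/s.

v_f ≈ 2.75×10⁵ m/s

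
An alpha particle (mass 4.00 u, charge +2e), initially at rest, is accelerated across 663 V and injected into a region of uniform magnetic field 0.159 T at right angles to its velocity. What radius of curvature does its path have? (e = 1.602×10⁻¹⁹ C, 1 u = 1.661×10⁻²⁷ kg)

r ≈ 0.0330 m

Acceleration: |q|V = ½mv² ⇒ v = √(2|q|V/m) = √(2·3.204×10⁻¹⁹·663/6.644×10⁻²⁷) ≈ 2.529×10⁵ m/s.
In the field: r = mv/(|q|B) = (6.644×10⁻²⁷)(2.529×10⁵)/((3.204×10⁻¹⁹)(0.159)) ≈ 0.0330 m.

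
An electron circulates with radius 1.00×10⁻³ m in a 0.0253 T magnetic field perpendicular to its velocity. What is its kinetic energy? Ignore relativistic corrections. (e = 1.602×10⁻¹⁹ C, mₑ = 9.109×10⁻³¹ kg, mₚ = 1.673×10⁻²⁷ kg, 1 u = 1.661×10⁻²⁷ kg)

KE ≈ 56.3 eV

v = |q|Br/m, then KE = ½mv² = (qBr)²/(2m).
v = (1.602×10⁻¹⁹)(0.0253)(1.00×10⁻³)/9.109×10⁻³¹ ≈ 4.450×10⁶ m/s.
KE = ½(9.109×10⁻³¹)(4.450×10⁶)² ≈ 9.02×10⁻¹⁸ J = 56.3 eV.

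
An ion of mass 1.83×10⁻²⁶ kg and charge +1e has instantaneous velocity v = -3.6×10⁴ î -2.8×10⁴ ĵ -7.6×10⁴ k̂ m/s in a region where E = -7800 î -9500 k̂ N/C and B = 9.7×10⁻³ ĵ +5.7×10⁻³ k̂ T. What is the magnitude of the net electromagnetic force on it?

v×B = (578, 205, -349) N/C.
E + v×B = (-7220, 205, -9850) N/C.
F = q(E + v×B) = (1.602×10⁻¹⁹ C)·(-7220, 205, -9850) = (-1.16×10⁻¹⁵, 3.29×10⁻¹⁷, -1.58×10⁻¹⁵) N.
|F| = 1.96×10⁻¹⁵ N.

|F| ≈ 1.96×10⁻¹⁵ N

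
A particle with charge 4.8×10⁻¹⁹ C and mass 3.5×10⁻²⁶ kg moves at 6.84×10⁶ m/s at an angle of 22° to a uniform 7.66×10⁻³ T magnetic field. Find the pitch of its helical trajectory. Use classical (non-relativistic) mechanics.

p ≈ 379 m

v∥ = v cosθ = 6.84×10⁶·cos22° ≈ 6.342×10⁶ m/s.
T = 2πm/(|q|B) = 2π(3.5×10⁻²⁶)/((4.8×10⁻¹⁹)(7.66×10⁻³)) ≈ 5.981×10⁻⁵ s.
pitch = v∥ T = (6.342×10⁶)(5.981×10⁻⁵) ≈ 379 m.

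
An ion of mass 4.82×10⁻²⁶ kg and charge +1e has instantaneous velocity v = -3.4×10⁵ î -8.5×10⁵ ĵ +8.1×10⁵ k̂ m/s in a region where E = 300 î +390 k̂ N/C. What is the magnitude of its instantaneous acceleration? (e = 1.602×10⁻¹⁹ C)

Only an electric field acts, so F = qE = (1.602×10⁻¹⁹ C)·(300, 0, 390) = (4.81×10⁻¹⁷, 0, 6.25×10⁻¹⁷) N.
|a| = |F|/m = 7.882×10⁻¹⁷/4.82×10⁻²⁶ ≈ 1.64×10⁹ m/s².

|a| ≈ 1.64×10⁹ m/s²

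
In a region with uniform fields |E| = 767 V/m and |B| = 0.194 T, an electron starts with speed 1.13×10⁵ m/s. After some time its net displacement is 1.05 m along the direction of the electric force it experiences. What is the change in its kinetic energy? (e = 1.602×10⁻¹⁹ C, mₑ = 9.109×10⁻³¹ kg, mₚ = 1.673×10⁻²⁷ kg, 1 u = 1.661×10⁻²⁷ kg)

The magnetic force is always ⟂ v and does no work; only the electric force changes KE.
ΔKE = F_E · d = |q|E d = (1.602×10⁻¹⁹)(767)(1.05) ≈ 1.29×10⁻¹⁶ J.

ΔKE ≈ 1.29×10⁻¹⁶ J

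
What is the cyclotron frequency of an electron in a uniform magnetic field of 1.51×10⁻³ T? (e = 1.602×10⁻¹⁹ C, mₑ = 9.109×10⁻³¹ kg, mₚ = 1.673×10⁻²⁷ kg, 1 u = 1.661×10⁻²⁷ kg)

f ≈ 4.23×10⁷ Hz

f = |q|B/(2πm).
f = (1.602×10⁻¹⁹)(1.51×10⁻³)/(2π·9.109×10⁻³¹) ≈ 4.23×10⁷ Hz.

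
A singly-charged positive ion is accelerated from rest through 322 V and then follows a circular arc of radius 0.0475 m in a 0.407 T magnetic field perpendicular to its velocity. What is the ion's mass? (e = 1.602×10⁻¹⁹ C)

Combine |q|V = ½mv² and r = mv/(|q|B): eliminate v to get m = qB²r²/(2V).
m = (1.602×10⁻¹⁹)(0.407)²(0.0475)²/(2·322) ≈ 9.30×10⁻²⁶ kg.

m ≈ 9.30×10⁻²⁶ kg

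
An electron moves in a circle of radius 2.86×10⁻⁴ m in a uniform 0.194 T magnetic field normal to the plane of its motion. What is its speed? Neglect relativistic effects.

v ≈ 9.76×10⁶ m/s

From |q|vB = mv²/r, v = |q|Br/m.
v = (1.602×10⁻¹⁹)(0.194)(2.86×10⁻⁴)/9.109×10⁻³¹ ≈ 9.76×10⁶ m/s.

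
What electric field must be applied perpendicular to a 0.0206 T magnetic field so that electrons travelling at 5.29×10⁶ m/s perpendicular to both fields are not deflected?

E = 1.09×10⁵ V/m

For straight-line motion qE = qvB, so E = vB.
E = 5.29×10⁶ × 0.0206 = 1.09×10⁵ V/m.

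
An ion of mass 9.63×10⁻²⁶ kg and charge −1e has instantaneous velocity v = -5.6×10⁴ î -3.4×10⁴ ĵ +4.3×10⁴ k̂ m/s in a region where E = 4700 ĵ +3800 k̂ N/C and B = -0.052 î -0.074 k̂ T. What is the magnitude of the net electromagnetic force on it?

|F| ≈ 5.84×10⁻¹⁶ N

v×B = (2520, -6380, -1770) N/C.
E + v×B = (2520, -1680, 2030) N/C.
F = q(E + v×B) = (−1.602×10⁻¹⁹ C)·(2520, -1680, 2030) = (-4.03×10⁻¹⁶, 2.69×10⁻¹⁶, -3.26×10⁻¹⁶) N.
|F| = 5.84×10⁻¹⁶ N.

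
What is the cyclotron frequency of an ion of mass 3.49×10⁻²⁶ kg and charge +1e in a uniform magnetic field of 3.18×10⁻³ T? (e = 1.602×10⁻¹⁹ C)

f ≈ 2320 Hz

f = |q|B/(2πm).
f = (1.602×10⁻¹⁹)(3.18×10⁻³)/(2π·3.49×10⁻²⁶) ≈ 2320 Hz.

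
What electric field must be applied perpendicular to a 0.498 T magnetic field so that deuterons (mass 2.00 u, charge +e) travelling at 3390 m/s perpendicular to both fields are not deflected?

E = 1690 V/m

For straight-line motion qE = qvB, so E = vB.
E = 3390 × 0.498 = 1690 V/m.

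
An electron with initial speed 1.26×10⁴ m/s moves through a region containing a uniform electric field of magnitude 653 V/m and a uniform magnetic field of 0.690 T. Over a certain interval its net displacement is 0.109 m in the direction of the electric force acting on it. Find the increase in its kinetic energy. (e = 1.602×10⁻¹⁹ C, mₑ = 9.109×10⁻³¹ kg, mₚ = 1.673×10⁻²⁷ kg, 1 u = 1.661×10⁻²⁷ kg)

The magnetic force is always ⟂ v and does no work; only the electric force changes KE.
ΔKE = F_E · d = |q|E d = (1.602×10⁻¹⁹)(653)(0.109) ≈ 1.14×10⁻¹⁷ J.

ΔKE ≈ 1.14×10⁻¹⁷ J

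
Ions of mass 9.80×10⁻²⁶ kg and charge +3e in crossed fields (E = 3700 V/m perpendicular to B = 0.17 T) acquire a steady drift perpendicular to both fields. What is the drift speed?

v_d ≈ 2.2×10⁴ m/s

The steady drift has the magnetic force balancing the electric force, so v_d = E/B.
v_d = 3700/0.17 = 2.2×10⁴ m/s.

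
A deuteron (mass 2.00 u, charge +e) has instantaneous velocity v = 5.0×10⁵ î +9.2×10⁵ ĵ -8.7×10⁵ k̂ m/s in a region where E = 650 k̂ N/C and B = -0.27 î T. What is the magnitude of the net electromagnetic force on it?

v×B = (0, 2.35×10⁵, 2.48×10⁵) N/C.
E + v×B = (0, 2.35×10⁵, 2.49×10⁵) N/C.
F = q(E + v×B) = (1.602×10⁻¹⁹ C)·(0, 2.35×10⁵, 2.49×10⁵) = (0, 3.76×10⁻¹⁴, 3.99×10⁻¹⁴) N.
|F| = 5.48×10⁻¹⁴ N.

|F| ≈ 5.48×10⁻¹⁴ N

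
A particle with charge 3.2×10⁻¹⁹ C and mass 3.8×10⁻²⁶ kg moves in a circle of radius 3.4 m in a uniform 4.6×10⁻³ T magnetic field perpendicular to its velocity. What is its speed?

From |q|vB = mv²/r, v = |q|Br/m.
v = (3.2×10⁻¹⁹)(4.6×10⁻³)(3.4)/3.8×10⁻²⁶ ≈ 1.3×10⁵ m/s.

v ≈ 1.3×10⁵ m/s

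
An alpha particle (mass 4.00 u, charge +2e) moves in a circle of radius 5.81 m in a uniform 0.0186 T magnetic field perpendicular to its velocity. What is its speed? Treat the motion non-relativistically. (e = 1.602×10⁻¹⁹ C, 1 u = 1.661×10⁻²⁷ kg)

v ≈ 5.21×10⁶ m/s

From |q|vB = mv²/r, v = |q|Br/m.
v = (3.204×10⁻¹⁹)(0.0186)(5.81)/6.644×10⁻²⁷ ≈ 5.21×10⁶ m/s.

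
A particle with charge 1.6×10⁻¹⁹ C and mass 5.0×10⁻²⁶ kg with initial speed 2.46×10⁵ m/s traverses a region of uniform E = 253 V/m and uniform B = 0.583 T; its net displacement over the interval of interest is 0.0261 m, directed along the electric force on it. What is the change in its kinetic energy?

ΔKE ≈ 1.06×10⁻¹⁸ J

The magnetic force is always ⟂ v and does no work; only the electric force changes KE.
ΔKE = F_E · d = |q|E d = (1.6×10⁻¹⁹)(253)(0.0261) ≈ 1.06×10⁻¹⁸ J.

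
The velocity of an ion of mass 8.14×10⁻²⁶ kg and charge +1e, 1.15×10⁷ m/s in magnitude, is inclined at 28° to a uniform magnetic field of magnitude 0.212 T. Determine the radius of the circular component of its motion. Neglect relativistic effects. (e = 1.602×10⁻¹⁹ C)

r ≈ 12.9 m

v⊥ = v sinθ = 1.15×10⁷·sin28° ≈ 5.399×10⁶ m/s.
r = m v⊥/(|q|B) = (8.14×10⁻²⁶)(5.399×10⁶)/((1.602×10⁻¹⁹)(0.212)) ≈ 12.9 m.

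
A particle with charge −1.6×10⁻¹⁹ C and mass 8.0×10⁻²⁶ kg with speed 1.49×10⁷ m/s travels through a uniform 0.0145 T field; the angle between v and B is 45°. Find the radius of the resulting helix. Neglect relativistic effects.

r ≈ 363 m

v⊥ = v sinθ = 1.49×10⁷·sin45° ≈ 1.054×10⁷ m/s.
r = m v⊥/(|q|B) = (8.0×10⁻²⁶)(1.054×10⁷)/((1.6×10⁻¹⁹)(0.0145)) ≈ 363 m.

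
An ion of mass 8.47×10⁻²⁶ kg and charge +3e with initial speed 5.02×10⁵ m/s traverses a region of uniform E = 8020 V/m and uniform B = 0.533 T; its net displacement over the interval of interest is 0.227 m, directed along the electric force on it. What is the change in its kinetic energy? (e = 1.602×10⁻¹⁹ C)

The magnetic force is always ⟂ v and does no work; only the electric force changes KE.
ΔKE = F_E · d = |q|E d = (4.806×10⁻¹⁹)(8020)(0.227) ≈ 8.75×10⁻¹⁶ J.

ΔKE ≈ 8.75×10⁻¹⁶ J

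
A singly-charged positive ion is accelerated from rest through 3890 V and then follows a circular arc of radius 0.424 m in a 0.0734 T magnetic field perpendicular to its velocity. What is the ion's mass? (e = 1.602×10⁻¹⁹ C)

m ≈ 1.99×10⁻²⁶ kg

Combine |q|V = ½mv² and r = mv/(|q|B): eliminate v to get m = qB²r²/(2V).
m = (1.602×10⁻¹⁹)(0.0734)²(0.424)²/(2·3890) ≈ 1.99×10⁻²⁶ kg.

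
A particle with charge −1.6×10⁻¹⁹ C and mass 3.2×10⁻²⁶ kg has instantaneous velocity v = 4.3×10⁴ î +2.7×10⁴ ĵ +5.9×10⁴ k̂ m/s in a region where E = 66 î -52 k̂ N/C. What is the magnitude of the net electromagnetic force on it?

|F| ≈ 1.34×10⁻¹⁷ N

Only an electric field acts, so F = qE = (−1.6×10⁻¹⁹ C)·(66.0, 0, -52.0) = (-1.06×10⁻¹⁷, 0, 8.32×10⁻¹⁸) N.
|F| = 1.34×10⁻¹⁷ N.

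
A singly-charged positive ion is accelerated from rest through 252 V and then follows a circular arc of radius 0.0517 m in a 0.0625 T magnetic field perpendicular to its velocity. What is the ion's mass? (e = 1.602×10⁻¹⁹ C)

Combine |q|V = ½mv² and r = mv/(|q|B): eliminate v to get m = qB²r²/(2V).
m = (1.602×10⁻¹⁹)(0.0625)²(0.0517)²/(2·252) ≈ 3.32×10⁻²⁷ kg.

m ≈ 3.32×10⁻²⁷ kg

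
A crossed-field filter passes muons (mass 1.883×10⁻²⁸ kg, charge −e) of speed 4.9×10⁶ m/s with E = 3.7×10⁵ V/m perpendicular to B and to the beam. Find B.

B = 0.076 T

Balance of forces in the selector: qE = qvB ⇒ B = E/v.
B = 3.7×10⁵/4.9×10⁶ = 0.076 T.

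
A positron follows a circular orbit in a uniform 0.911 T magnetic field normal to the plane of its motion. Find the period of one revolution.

T ≈ 3.92×10⁻¹¹ s

The cyclotron period depends only on m, q, B: T = 2πm/(|q|B).
T = 2π(9.109×10⁻³¹)/((1.602×10⁻¹⁹)(0.911)) ≈ 3.92×10⁻¹¹ s.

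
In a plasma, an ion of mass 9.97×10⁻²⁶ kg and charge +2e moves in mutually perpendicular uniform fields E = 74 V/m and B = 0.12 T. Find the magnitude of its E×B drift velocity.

The E×B drift speed is v_d = E/B.
v_d = 74/0.12 = 620 m/s.

v_d ≈ 620 m/s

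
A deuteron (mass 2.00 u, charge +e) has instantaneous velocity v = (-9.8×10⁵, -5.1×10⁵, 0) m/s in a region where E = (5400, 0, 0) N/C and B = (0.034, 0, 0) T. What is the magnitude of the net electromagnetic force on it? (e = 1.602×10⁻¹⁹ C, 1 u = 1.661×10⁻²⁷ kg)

v×B = (0, 0, 1.73×10⁴) N/C.
E + v×B = (5400, 0, 1.73×10⁴) N/C.
F = q(E + v×B) = (1.602×10⁻¹⁹ C)·(5400, 0, 1.73×10⁴) = (8.65×10⁻¹⁶, 0, 2.78×10⁻¹⁵) N.
|F| = 2.91×10⁻¹⁵ N.

|F| ≈ 2.91×10⁻¹⁵ N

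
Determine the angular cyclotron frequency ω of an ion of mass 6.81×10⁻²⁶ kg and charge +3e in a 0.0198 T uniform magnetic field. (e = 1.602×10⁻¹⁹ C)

ω = |q|B/m.
ω = (4.806×10⁻¹⁹)(0.0198)/6.81×10⁻²⁶ ≈ 1.40×10⁵ rad/s.

ω ≈ 1.40×10⁵ rad/s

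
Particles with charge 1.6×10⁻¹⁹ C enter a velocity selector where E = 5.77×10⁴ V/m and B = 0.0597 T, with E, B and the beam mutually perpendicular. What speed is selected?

Straight-line motion ⇒ electric and magnetic forces cancel, so E = vB.
v = E/B = 5.77×10⁴/0.0597 = 9.66×10⁵ m/s.

v = 9.66×10⁵ m/s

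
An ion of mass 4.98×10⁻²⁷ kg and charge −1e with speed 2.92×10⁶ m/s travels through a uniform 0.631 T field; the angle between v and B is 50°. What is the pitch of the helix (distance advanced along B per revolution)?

v∥ = v cosθ = 2.92×10⁶·cos50° ≈ 1.877×10⁶ m/s.
T = 2πm/(|q|B) = 2π(4.98×10⁻²⁷)/((1.602×10⁻¹⁹)(0.631)) ≈ 3.095×10⁻⁷ s.
pitch = v∥ T = (1.877×10⁶)(3.095×10⁻⁷) ≈ 0.581 m.

p ≈ 0.581 m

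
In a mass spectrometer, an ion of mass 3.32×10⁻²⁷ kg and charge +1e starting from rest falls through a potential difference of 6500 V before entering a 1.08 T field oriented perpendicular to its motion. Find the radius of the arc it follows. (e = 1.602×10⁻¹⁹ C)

r ≈ 0.0152 m

Acceleration: |q|V = ½mv² ⇒ v = √(2|q|V/m) = √(2·1.602×10⁻¹⁹·6500/3.32×10⁻²⁷) ≈ 7.920×10⁵ m/s.
In the field: r = mv/(|q|B) = (3.32×10⁻²⁷)(7.920×10⁵)/((1.602×10⁻¹⁹)(1.08)) ≈ 0.0152 m.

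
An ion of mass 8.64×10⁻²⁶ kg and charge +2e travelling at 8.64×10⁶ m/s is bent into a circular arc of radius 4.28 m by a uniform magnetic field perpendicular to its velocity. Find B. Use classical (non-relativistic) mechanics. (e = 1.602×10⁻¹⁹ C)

From |q|vB = mv²/r, B = mv/(|q|r).
B = (8.64×10⁻²⁶)(8.64×10⁶)/((3.204×10⁻¹⁹)(4.28)) ≈ 0.544 T.

B ≈ 0.544 T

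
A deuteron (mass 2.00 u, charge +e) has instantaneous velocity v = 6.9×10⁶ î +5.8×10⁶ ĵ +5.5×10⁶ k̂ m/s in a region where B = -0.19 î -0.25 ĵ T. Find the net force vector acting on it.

F ≈ (2.20×10⁻¹³, -1.67×10⁻¹³, -9.98×10⁻¹⁴) N

v×B = (1.38×10⁶, -1.04×10⁶, -6.23×10⁵) N/C.
F = q v×B = (1.602×10⁻¹⁹ C)·(1.38×10⁶, -1.04×10⁶, -6.23×10⁵) = (2.20×10⁻¹³, -1.67×10⁻¹³, -9.98×10⁻¹⁴) N.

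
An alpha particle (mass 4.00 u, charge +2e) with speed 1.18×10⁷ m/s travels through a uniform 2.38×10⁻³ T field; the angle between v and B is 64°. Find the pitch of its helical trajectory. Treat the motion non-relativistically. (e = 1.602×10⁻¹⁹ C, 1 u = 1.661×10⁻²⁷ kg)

v∥ = v cosθ = 1.18×10⁷·cos64° ≈ 5.173×10⁶ m/s.
T = 2πm/(|q|B) = 2π(6.644×10⁻²⁷)/((3.204×10⁻¹⁹)(2.38×10⁻³)) ≈ 5.474×10⁻⁵ s.
pitch = v∥ T = (5.173×10⁶)(5.474×10⁻⁵) ≈ 283 m.

p ≈ 283 m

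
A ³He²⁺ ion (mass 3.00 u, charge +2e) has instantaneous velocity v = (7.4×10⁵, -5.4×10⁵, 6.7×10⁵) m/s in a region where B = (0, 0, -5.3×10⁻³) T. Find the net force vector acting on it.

F ≈ (9.17×10⁻¹⁶, 1.26×10⁻¹⁵, 0) N

v×B = (2860, 3920, 0) N/C.
F = q v×B = (3.204×10⁻¹⁹ C)·(2860, 3920, 0) = (9.17×10⁻¹⁶, 1.26×10⁻¹⁵, 0) N.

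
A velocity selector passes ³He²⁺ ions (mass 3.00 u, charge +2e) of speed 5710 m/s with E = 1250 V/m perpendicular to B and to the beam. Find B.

B = 0.219 T

Balance of forces in the selector: qE = qvB ⇒ B = E/v.
B = 1250/5710 = 0.219 T.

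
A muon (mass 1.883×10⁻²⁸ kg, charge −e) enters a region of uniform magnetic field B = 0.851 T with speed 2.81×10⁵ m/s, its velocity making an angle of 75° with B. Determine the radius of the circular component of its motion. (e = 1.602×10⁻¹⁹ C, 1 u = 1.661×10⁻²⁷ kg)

r ≈ 3.75×10⁻⁴ m

v⊥ = v sinθ = 2.81×10⁵·sin75° ≈ 2.714×10⁵ m/s.
r = m v⊥/(|q|B) = (1.883×10⁻²⁸)(2.714×10⁵)/((1.602×10⁻¹⁹)(0.851)) ≈ 3.75×10⁻⁴ m.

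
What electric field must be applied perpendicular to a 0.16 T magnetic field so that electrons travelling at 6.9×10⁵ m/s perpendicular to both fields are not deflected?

For straight-line motion qE = qvB, so E = vB.
E = 6.9×10⁵ × 0.16 = 1.1×10⁵ V/m.

E = 1.1×10⁵ V/m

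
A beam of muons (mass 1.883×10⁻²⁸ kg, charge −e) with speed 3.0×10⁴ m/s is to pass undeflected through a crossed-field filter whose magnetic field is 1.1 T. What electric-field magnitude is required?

E = 3.3×10⁴ V/m

For straight-line motion qE = qvB, so E = vB.
E = 3.0×10⁴ × 1.1 = 3.3×10⁴ V/m.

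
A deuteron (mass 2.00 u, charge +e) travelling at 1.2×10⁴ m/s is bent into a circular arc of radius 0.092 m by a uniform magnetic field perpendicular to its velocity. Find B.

B ≈ 2.7×10⁻³ T

From |q|vB = mv²/r, B = mv/(|q|r).
B = (3.322×10⁻²⁷)(1.2×10⁴)/((1.602×10⁻¹⁹)(0.092)) ≈ 2.7×10⁻³ T.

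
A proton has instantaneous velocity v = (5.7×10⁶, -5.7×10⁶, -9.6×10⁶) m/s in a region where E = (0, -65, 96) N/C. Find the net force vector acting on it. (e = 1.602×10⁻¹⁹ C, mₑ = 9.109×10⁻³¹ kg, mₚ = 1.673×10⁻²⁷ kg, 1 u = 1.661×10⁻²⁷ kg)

F ≈ (0, -1.04×10⁻¹⁷, 1.54×10⁻¹⁷) N

Only an electric field acts, so F = qE = (1.602×10⁻¹⁹ C)·(0, -65.0, 96.0) = (0, -1.04×10⁻¹⁷, 1.54×10⁻¹⁷) N.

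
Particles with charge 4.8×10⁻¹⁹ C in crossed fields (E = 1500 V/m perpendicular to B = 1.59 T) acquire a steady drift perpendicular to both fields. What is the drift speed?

v_d ≈ 943 m/s

The E×B drift speed is v_d = E/B.
v_d = 1500/1.59 = 943 m/s.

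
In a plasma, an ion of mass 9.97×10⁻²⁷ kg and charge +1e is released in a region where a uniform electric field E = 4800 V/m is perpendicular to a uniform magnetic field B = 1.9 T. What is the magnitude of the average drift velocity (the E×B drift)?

The steady drift has the magnetic force balancing the electric force, so v_d = E/B.
v_d = 4800/1.9 = 2500 m/s.

v_d ≈ 2500 m/s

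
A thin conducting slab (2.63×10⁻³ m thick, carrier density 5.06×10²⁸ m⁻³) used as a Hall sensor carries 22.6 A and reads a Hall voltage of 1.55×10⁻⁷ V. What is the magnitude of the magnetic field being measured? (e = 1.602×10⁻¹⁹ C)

B ≈ 0.146 T

From V_H = IB/(n e t), B = V_H n e t / I.
B = (1.55×10⁻⁷)(5.06×10²⁸)(1.602×10⁻¹⁹)(2.63×10⁻³)/22.6 ≈ 0.146 T.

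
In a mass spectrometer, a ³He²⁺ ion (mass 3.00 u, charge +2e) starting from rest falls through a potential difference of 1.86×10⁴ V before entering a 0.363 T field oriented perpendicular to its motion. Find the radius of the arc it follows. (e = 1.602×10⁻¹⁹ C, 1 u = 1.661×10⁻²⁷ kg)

r ≈ 0.0663 m

Acceleration: |q|V = ½mv² ⇒ v = √(2|q|V/m) = √(2·3.204×10⁻¹⁹·1.86×10⁴/4.983×10⁻²⁷) ≈ 1.547×10⁶ m/s.
In the field: r = mv/(|q|B) = (4.983×10⁻²⁷)(1.547×10⁶)/((3.204×10⁻¹⁹)(0.363)) ≈ 0.0663 m.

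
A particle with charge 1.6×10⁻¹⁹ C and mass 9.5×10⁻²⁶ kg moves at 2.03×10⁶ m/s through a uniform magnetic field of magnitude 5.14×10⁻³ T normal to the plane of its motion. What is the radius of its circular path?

r ≈ 234 m

The magnetic force provides the centripetal force: |q|vB = mv²/r.
r = mv/(|q|B) = (9.5×10⁻²⁶)(2.03×10⁶)/((1.6×10⁻¹⁹)(5.14×10⁻³)) ≈ 234 m.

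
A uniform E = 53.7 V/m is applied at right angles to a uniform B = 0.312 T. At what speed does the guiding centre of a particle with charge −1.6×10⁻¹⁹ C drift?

v_d ≈ 172 m/s

The steady drift has the magnetic force balancing the electric force, so v_d = E/B.
v_d = 53.7/0.312 = 172 m/s.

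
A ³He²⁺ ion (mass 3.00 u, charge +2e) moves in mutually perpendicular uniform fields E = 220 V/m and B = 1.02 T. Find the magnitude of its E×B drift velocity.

v_d ≈ 216 m/s

In crossed fields the guiding centre drifts at v_d = |E×B|/B² = E/B, independent of charge and mass.
v_d = 220/1.02 = 216 m/s.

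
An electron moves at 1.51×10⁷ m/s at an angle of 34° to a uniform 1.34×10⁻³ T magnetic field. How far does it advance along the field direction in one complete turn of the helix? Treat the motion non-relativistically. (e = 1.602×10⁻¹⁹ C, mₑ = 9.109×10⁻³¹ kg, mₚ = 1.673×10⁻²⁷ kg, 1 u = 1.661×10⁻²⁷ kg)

p ≈ 0.334 m

v∥ = v cosθ = 1.51×10⁷·cos34° ≈ 1.252×10⁷ m/s.
T = 2πm/(|q|B) = 2π(9.109×10⁻³¹)/((1.602×10⁻¹⁹)(1.34×10⁻³)) ≈ 2.666×10⁻⁸ s.
pitch = v∥ T = (1.252×10⁷)(2.666×10⁻⁸) ≈ 0.334 m.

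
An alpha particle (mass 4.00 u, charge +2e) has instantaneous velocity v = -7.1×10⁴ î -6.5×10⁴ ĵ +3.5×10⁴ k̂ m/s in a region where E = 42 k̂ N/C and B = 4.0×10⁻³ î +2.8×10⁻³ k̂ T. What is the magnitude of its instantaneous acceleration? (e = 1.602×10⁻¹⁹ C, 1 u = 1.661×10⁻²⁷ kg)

|a| ≈ 2.36×10¹⁰ m/s²

v×B = (-182, 339, 260) N/C.
E + v×B = (-182, 339, 302) N/C.
F = q(E + v×B) = (3.204×10⁻¹⁹ C)·(-182, 339, 302) = (-5.83×10⁻¹⁷, 1.09×10⁻¹⁶, 9.68×10⁻¹⁷) N.
|a| = |F|/m = 1.567×10⁻¹⁶/6.644×10⁻²⁷ ≈ 2.36×10¹⁰ m/s².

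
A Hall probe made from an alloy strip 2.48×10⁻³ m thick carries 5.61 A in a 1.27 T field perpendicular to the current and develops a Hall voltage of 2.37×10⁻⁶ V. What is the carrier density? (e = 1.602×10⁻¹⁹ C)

n ≈ 7.57×10²⁷ m⁻³

From V_H = IB/(n e t), n = IB/(V_H e t).
n = (5.61)(1.27)/((2.37×10⁻⁶)(1.602×10⁻¹⁹)(2.48×10⁻³)) ≈ 7.57×10²⁷ m⁻³.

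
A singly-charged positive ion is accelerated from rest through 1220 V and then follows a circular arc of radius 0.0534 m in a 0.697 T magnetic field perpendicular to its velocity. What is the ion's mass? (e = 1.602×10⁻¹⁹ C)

m ≈ 9.10×10⁻²⁶ kg

Combine |q|V = ½mv² and r = mv/(|q|B): eliminate v to get m = qB²r²/(2V).
m = (1.602×10⁻¹⁹)(0.697)²(0.0534)²/(2·1220) ≈ 9.10×10⁻²⁶ kg.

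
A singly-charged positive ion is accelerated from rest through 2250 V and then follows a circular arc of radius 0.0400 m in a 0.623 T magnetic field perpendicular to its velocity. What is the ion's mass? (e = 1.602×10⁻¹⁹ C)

m ≈ 2.21×10⁻²⁶ kg

Combine |q|V = ½mv² and r = mv/(|q|B): eliminate v to get m = qB²r²/(2V).
m = (1.602×10⁻¹⁹)(0.623)²(0.0400)²/(2·2250) ≈ 2.21×10⁻²⁶ kg.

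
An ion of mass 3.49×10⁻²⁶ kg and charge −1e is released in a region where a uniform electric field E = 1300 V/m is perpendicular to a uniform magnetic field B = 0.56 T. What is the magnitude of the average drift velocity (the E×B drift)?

The E×B drift speed is v_d = E/B.
v_d = 1300/0.56 = 2300 m/s.

v_d ≈ 2300 m/s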